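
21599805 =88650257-67050452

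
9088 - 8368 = 720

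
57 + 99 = 156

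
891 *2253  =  2007423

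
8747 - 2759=5988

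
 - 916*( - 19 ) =17404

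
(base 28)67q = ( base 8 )11476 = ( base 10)4926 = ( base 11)3779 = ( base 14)1B1C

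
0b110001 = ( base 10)49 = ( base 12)41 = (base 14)37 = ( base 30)1j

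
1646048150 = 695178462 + 950869688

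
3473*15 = 52095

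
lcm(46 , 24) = 552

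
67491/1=67491 = 67491.00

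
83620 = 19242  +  64378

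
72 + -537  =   - 465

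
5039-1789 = 3250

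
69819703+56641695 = 126461398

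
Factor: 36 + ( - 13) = 23^1 =23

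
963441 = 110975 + 852466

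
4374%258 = 246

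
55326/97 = 570 + 36/97 =570.37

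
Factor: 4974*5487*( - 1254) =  - 2^2*3^3*11^1*19^1 *31^1*59^1 * 829^1 = - 34224591852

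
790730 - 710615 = 80115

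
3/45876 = 1/15292 = 0.00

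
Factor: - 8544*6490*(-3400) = 188531904000  =  2^9*3^1*5^3*11^1 * 17^1*59^1*89^1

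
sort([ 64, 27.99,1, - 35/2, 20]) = [ - 35/2, 1, 20,27.99,64 ] 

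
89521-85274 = 4247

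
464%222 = 20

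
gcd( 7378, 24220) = 14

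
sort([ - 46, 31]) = [-46, 31]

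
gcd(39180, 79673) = 1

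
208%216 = 208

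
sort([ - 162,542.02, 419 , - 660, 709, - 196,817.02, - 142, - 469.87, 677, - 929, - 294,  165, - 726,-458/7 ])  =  [ - 929, - 726 , - 660, - 469.87, - 294, - 196, - 162, - 142, - 458/7,165, 419,542.02, 677,709 , 817.02 ] 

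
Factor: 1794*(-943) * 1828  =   - 2^3* 3^1 * 13^1*23^2*41^1*457^1= -3092504376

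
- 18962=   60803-79765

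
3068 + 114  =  3182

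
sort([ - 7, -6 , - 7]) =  [  -  7,  -  7,  -  6]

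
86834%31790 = 23254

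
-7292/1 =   -  7292   =  - 7292.00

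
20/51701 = 20/51701 = 0.00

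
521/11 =47  +  4/11 = 47.36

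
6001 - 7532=  -  1531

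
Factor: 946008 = 2^3 *3^2 * 7^1*1877^1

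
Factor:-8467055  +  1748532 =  - 6718523 = - 7^1*193^1*4973^1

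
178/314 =89/157 = 0.57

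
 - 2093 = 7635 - 9728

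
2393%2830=2393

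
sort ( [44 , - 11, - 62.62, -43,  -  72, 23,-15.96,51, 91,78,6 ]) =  [ - 72, - 62.62, - 43,  -  15.96, - 11,6, 23, 44,51, 78,91] 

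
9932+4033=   13965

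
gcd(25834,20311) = 1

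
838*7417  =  6215446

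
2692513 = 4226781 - 1534268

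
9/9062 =9/9062 = 0.00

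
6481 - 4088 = 2393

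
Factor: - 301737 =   -  3^1*23^1*4373^1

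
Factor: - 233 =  - 233^1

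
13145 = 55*239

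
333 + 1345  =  1678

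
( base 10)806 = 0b1100100110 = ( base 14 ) 418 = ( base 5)11211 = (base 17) 2D7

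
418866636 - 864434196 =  - 445567560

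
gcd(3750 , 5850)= 150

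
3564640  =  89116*40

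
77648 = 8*9706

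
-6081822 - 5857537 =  - 11939359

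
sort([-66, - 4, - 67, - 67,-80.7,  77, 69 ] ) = [  -  80.7,  -  67,-67, - 66,-4, 69 , 77]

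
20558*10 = 205580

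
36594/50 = 18297/25 = 731.88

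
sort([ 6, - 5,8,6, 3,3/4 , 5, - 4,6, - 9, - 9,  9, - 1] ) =[ - 9, - 9, - 5, - 4,- 1,  3/4,3, 5, 6,6,6, 8,9] 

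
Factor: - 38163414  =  -2^1 * 3^1*6360569^1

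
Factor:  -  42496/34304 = -67^(-1)*83^1= - 83/67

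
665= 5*133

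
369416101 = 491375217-121959116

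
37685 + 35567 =73252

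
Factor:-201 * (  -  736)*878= 129887808=2^6 * 3^1 *23^1 * 67^1 * 439^1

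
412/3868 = 103/967 = 0.11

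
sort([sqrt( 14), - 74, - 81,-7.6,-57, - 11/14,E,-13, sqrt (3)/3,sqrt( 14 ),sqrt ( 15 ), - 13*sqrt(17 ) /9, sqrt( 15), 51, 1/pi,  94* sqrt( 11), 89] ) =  [ - 81,  -  74, - 57, - 13,-7.6, - 13*sqrt( 17) /9 , - 11/14, 1/pi  ,  sqrt (3)/3,E, sqrt(14 ),sqrt(14) , sqrt (15),sqrt( 15),  51 , 89,94*sqrt(11)]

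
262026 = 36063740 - 35801714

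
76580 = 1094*70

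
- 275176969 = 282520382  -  557697351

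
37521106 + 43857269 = 81378375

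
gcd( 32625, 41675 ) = 25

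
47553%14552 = 3897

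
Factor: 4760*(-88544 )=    - 2^8*5^1*7^1 * 17^1 * 2767^1 = - 421469440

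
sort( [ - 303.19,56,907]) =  [-303.19,56,907 ] 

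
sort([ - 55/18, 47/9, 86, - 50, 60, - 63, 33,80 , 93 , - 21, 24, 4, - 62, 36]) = [-63, - 62, - 50, - 21 , - 55/18, 4, 47/9,24 , 33, 36 , 60, 80,86, 93 ]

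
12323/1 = 12323 = 12323.00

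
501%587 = 501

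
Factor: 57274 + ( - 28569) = 28705 = 5^1*5741^1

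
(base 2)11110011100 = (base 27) 2I4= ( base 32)1ss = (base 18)604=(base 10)1948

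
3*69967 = 209901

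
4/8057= 4/8057 = 0.00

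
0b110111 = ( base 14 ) 3d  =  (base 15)3A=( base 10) 55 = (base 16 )37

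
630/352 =1 + 139/176= 1.79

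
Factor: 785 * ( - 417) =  - 3^1*5^1*139^1*157^1 = - 327345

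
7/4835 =7/4835= 0.00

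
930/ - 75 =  - 13 + 3/5= -12.40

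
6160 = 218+5942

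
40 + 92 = 132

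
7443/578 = 12 + 507/578 = 12.88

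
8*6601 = 52808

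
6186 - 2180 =4006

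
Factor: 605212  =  2^2*151303^1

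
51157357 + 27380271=78537628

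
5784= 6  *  964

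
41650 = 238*175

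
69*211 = 14559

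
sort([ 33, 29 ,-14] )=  [ - 14,29,33 ] 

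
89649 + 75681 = 165330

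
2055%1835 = 220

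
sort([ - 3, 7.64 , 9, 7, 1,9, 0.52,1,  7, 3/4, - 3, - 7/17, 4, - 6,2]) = [-6, - 3, - 3, - 7/17, 0.52, 3/4,1, 1,2,  4, 7,7,7.64,9  ,  9]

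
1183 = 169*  7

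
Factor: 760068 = 2^2*3^2 * 43^1*491^1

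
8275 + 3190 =11465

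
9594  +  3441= 13035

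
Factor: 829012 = 2^2 * 23^1*9011^1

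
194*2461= 477434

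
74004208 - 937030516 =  - 863026308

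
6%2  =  0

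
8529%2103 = 117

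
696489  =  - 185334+881823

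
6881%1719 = 5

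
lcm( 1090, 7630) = 7630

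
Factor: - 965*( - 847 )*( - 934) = -763409570 =- 2^1*5^1*7^1*11^2*193^1*467^1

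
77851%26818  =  24215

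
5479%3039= 2440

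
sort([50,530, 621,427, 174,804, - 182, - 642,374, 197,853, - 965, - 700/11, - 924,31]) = [- 965, - 924 , - 642 , - 182, - 700/11,31, 50, 174, 197,374,427,530,621, 804, 853 ] 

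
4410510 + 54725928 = 59136438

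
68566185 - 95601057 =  - 27034872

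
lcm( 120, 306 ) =6120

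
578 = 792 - 214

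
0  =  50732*0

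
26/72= 13/36 =0.36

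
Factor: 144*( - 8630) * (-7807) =9701915040 = 2^5*3^2*5^1 *37^1*211^1*863^1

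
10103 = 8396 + 1707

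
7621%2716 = 2189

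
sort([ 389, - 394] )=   [-394,389]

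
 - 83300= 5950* ( - 14)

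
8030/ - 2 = -4015+0/1 = -  4015.00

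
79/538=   79/538=0.15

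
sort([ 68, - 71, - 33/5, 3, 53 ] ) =[ - 71,  -  33/5,3 , 53,68]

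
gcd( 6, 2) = 2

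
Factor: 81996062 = 2^1* 40998031^1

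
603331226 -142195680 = 461135546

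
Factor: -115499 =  - 115499^1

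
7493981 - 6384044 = 1109937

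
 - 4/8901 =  - 4/8901 = - 0.00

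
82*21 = 1722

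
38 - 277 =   -  239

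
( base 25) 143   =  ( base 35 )ks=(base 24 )168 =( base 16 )2D8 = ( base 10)728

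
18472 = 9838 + 8634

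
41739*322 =13439958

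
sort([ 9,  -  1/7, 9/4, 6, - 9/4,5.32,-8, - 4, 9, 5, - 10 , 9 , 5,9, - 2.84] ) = [-10, - 8, - 4, - 2.84,-9/4, - 1/7, 9/4, 5, 5,  5.32, 6,  9, 9, 9, 9 ] 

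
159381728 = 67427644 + 91954084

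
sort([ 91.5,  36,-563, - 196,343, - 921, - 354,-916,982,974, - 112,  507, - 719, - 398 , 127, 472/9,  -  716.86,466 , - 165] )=[ - 921,-916, - 719,  -  716.86,-563,  -  398, - 354,-196,-165, - 112, 36  ,  472/9, 91.5, 127,  343,466,507, 974, 982]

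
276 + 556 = 832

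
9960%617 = 88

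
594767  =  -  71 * ( - 8377 ) 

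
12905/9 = 12905/9=1433.89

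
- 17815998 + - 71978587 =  - 89794585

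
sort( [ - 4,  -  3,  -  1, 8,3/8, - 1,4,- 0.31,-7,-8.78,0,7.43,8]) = [ - 8.78, - 7, - 4, - 3, - 1, - 1,- 0.31,0  ,  3/8,  4,7.43, 8, 8]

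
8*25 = 200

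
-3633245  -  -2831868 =-801377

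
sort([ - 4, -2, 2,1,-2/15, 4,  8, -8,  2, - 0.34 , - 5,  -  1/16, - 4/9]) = [ - 8, - 5, - 4, - 2, - 4/9 , - 0.34, - 2/15, - 1/16,1, 2, 2,4, 8]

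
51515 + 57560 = 109075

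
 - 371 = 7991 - 8362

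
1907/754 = 1907/754 = 2.53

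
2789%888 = 125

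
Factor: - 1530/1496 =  - 2^( - 2) * 3^2 * 5^1 * 11^ ( - 1 ) = - 45/44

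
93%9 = 3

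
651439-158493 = 492946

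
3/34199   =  3/34199 = 0.00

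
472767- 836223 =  - 363456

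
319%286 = 33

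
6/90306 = 1/15051 = 0.00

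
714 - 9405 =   -  8691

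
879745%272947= 60904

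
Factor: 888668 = 2^2 *11^1 * 19^1*1063^1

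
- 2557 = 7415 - 9972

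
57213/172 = 57213/172 = 332.63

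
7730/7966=3865/3983 =0.97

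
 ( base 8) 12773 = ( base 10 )5627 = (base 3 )21201102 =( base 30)67h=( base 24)9ib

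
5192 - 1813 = 3379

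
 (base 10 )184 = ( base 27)6M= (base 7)352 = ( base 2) 10111000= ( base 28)6G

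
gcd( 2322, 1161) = 1161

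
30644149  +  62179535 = 92823684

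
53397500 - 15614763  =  37782737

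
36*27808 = 1001088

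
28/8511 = 28/8511 = 0.00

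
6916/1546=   4 + 366/773 = 4.47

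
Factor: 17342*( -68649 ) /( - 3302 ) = 45788883/127 = 3^1*7^2*23^1 * 29^1* 127^(-1 )*467^1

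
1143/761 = 1+382/761 = 1.50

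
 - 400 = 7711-8111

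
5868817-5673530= 195287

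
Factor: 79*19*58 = 2^1*19^1*29^1*79^1 = 87058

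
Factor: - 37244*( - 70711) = 2^2*31^1*2281^1*9311^1 = 2633560484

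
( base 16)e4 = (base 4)3210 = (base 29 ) 7P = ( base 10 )228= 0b11100100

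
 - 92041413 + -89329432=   -  181370845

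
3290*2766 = 9100140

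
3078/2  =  1539=1539.00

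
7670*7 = 53690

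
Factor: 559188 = 2^2*3^2*7^2 * 317^1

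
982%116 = 54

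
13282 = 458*29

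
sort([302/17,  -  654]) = [ - 654,302/17 ] 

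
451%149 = 4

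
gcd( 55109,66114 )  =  1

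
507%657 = 507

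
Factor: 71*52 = 3692 = 2^2 * 13^1*71^1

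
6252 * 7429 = 46446108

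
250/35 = 50/7 = 7.14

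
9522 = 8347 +1175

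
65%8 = 1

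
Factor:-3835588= - 2^2*958897^1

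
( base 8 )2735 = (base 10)1501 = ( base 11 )1145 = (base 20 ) 3F1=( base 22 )325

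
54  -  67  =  -13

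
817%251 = 64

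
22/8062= 11/4031 = 0.00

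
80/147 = 80/147 =0.54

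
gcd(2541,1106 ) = 7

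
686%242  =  202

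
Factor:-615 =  - 3^1*5^1 * 41^1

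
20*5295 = 105900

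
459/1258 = 27/74=0.36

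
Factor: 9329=19^1 * 491^1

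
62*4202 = 260524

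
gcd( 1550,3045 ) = 5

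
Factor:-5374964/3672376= - 2^ (  -  1 )*7^1*97^1*1979^1*459047^ ( - 1) = -  1343741/918094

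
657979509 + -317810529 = 340168980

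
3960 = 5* 792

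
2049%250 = 49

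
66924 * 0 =0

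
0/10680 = 0 = 0.00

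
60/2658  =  10/443 = 0.02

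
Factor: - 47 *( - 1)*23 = 23^1 * 47^1 = 1081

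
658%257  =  144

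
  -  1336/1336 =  - 1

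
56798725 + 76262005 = 133060730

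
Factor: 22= 2^1*11^1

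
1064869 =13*81913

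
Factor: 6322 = 2^1*29^1*109^1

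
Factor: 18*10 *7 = 1260 = 2^2*3^2*5^1*7^1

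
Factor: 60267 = 3^1*20089^1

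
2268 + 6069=8337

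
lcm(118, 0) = 0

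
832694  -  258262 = 574432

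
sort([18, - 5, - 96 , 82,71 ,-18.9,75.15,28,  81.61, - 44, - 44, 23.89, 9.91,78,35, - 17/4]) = [-96,-44 ,-44,-18.9, - 5, - 17/4, 9.91, 18 , 23.89,28,35,71,75.15, 78 , 81.61, 82 ] 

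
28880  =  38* 760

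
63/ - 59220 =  - 1/940 = -0.00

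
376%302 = 74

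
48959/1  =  48959 = 48959.00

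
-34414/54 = - 638 +19/27= - 637.30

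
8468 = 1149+7319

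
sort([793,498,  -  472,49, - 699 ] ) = [ - 699, - 472, 49, 498, 793]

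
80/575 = 16/115=0.14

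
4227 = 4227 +0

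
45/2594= 45/2594 = 0.02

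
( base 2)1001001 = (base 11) 67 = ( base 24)31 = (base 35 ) 23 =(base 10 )73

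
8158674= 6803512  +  1355162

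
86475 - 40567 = 45908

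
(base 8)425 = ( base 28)9P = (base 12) 1B1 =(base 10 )277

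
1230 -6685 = -5455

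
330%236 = 94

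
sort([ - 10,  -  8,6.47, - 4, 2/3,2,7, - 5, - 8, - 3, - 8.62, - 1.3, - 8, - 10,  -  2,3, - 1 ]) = [ - 10, - 10, - 8.62, - 8, - 8,-8, - 5 , - 4, - 3, - 2, - 1.3, - 1,  2/3,2,3, 6.47,7]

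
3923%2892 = 1031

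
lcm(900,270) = 2700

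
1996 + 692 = 2688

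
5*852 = 4260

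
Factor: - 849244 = -2^2*11^1*19301^1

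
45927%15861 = 14205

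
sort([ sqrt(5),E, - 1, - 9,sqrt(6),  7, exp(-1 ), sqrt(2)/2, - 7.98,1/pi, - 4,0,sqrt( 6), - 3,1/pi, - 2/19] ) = [ - 9, - 7.98, - 4, - 3, - 1, - 2/19,0,  1/pi, 1/pi, exp( - 1),sqrt(2)/2,sqrt(5 ), sqrt( 6),sqrt(6),E,7]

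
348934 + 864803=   1213737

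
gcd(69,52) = 1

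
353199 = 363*973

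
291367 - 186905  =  104462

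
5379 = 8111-2732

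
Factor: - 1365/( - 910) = 3/2 = 2^( - 1)*3^1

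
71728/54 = 1328+ 8/27=1328.30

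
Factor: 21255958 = 2^1 * 41^1*259219^1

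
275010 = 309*890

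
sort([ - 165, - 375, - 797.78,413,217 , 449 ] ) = [-797.78,-375, - 165,  217, 413, 449]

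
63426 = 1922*33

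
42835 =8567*5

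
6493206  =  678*9577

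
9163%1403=745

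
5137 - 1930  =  3207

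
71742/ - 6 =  - 11957+0/1  =  - 11957.00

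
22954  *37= 849298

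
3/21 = 1/7 = 0.14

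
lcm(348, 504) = 14616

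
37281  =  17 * 2193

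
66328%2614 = 978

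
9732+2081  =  11813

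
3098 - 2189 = 909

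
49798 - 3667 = 46131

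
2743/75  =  36 + 43/75 = 36.57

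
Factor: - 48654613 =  - 7^1*6950659^1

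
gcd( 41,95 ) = 1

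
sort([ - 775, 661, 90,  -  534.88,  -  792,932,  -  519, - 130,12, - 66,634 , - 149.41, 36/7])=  [ - 792,-775, - 534.88, - 519  , - 149.41, - 130,-66,36/7, 12  ,  90,634, 661,  932 ] 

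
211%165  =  46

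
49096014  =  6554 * 7491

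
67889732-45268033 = 22621699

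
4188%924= 492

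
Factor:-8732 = -2^2 *37^1 * 59^1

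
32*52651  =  1684832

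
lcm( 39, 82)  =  3198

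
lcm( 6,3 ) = 6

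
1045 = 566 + 479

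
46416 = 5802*8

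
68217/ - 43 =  - 68217/43 = - 1586.44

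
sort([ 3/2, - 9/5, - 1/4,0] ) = [ - 9/5, - 1/4,0 , 3/2]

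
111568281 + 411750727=523319008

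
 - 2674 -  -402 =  - 2272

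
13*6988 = 90844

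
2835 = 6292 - 3457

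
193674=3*64558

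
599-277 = 322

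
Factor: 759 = 3^1*11^1*23^1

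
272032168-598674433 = -326642265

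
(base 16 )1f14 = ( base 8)17424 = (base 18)16A0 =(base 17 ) 1a90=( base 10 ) 7956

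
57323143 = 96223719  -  38900576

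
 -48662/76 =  - 24331/38 = -  640.29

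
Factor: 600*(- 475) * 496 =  - 141360000 = - 2^7 * 3^1*5^4*19^1*31^1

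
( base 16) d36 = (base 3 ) 11122021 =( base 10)3382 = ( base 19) 970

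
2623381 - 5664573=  - 3041192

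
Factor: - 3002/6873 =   -  38/87 = -2^1*3^ ( - 1 ) * 19^1*29^( - 1 )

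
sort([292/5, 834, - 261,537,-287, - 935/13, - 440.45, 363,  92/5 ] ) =[-440.45, -287, - 261, - 935/13,92/5, 292/5,  363, 537, 834 ]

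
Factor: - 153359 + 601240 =7^1*109^1*587^1  =  447881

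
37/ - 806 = - 1 + 769/806 = -0.05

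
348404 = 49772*7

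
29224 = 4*7306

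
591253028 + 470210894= 1061463922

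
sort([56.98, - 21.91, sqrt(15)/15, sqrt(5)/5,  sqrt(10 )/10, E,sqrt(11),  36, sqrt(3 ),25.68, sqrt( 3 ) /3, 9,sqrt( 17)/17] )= [ -21.91, sqrt(17)/17,  sqrt(15) /15, sqrt(10)/10,sqrt(5 ) /5, sqrt(3 ) /3,sqrt( 3), E,sqrt(11), 9,  25.68,36, 56.98 ]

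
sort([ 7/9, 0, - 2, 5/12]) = [ - 2, 0,  5/12, 7/9 ]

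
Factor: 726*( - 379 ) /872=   -  2^(-2) * 3^1*11^2*109^(  -  1)*379^1 = - 137577/436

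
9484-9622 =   -  138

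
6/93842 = 3/46921 = 0.00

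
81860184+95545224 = 177405408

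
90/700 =9/70 = 0.13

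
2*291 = 582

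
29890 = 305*98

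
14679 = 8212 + 6467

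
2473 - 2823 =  - 350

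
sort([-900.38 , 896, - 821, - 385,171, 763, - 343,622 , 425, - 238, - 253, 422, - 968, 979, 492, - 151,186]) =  [- 968, - 900.38, - 821,  -  385, - 343, - 253, - 238, - 151, 171, 186, 422, 425, 492, 622,763, 896,979 ]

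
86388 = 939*92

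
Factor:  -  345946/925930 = -172973/462965 = -5^(-1) * 92593^(-1 )*172973^1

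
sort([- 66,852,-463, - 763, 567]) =[-763, - 463, - 66, 567,852 ] 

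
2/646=1/323 = 0.00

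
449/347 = 449/347=1.29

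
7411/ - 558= - 7411/558 = - 13.28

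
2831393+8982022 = 11813415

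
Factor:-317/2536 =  - 2^( - 3) = -  1/8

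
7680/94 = 3840/47 =81.70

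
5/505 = 1/101 = 0.01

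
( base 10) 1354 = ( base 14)6CA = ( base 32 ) 1AA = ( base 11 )1021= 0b10101001010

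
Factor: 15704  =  2^3 *13^1*151^1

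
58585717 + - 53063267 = 5522450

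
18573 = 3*6191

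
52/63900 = 13/15975 = 0.00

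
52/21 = 2  +  10/21 = 2.48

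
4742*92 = 436264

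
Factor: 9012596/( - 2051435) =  - 2^2*5^( - 1)*23^1*41^(  -  1)*163^1*601^1 * 10007^( - 1 )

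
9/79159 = 9/79159 = 0.00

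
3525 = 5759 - 2234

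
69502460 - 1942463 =67559997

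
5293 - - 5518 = 10811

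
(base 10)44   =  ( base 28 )1G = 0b101100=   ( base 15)2E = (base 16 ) 2C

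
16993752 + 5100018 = 22093770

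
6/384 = 1/64 = 0.02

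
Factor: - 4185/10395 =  - 31/77 =- 7^( - 1 )*  11^(  -  1)*31^1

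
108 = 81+27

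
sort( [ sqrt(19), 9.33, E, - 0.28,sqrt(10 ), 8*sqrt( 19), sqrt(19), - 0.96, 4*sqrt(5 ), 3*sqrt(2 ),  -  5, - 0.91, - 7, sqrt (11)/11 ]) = [ - 7, - 5,-0.96, - 0.91, - 0.28  ,  sqrt( 11 )/11, E,sqrt(10 ),3 * sqrt(2), sqrt(19 ), sqrt ( 19), 4 * sqrt( 5), 9.33, 8*sqrt ( 19 ) ]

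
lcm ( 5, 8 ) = 40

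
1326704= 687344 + 639360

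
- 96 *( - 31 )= 2976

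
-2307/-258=8 + 81/86  =  8.94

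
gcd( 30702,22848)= 714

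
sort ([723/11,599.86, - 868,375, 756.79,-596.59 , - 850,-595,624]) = [ - 868, - 850, - 596.59, - 595,723/11, 375, 599.86,624, 756.79]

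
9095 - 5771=3324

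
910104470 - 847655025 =62449445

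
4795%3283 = 1512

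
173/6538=173/6538 = 0.03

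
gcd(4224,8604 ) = 12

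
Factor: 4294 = 2^1  *19^1*113^1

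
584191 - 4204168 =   -  3619977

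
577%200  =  177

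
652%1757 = 652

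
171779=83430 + 88349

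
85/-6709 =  -85/6709 = -  0.01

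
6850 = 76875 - 70025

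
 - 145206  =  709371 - 854577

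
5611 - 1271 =4340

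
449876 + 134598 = 584474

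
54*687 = 37098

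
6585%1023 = 447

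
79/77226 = 79/77226 = 0.00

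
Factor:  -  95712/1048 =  - 11964/131 = - 2^2*3^1*131^( -1)*997^1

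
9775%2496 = 2287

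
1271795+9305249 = 10577044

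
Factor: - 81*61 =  - 3^4*61^1=-4941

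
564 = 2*282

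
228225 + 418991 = 647216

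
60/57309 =20/19103 = 0.00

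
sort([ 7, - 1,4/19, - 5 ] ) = [-5, - 1,4/19, 7]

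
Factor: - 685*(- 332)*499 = 113482580 = 2^2*5^1*83^1 *137^1*499^1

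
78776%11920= 7256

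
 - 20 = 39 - 59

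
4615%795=640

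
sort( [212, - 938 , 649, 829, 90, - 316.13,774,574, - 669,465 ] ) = [-938 , - 669,-316.13 , 90,212,465,574,649, 774,829]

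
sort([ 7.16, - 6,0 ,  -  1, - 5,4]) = [ - 6,-5, - 1, 0,4,7.16]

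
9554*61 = 582794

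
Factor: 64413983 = 1381^1*46643^1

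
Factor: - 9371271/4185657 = - 3^( - 1 )*13^1*29^( - 2 )*79^( - 1 ) * 34327^1=- 446251/199317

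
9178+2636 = 11814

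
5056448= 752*6724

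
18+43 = 61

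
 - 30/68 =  - 15/34 =- 0.44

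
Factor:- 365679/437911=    - 3^2*41^1*149^ ( - 1 )*991^1*2939^(- 1) 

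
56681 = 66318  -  9637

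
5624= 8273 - 2649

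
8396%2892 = 2612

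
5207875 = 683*7625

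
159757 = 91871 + 67886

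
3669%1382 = 905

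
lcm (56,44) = 616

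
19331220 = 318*60790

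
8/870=4/435 = 0.01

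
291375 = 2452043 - 2160668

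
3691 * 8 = 29528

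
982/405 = 982/405  =  2.42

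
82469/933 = 88 + 365/933 = 88.39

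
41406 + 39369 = 80775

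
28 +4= 32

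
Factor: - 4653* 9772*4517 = -2^2 * 3^2*7^1*11^1*47^1*349^1*4517^1 = - 205383996972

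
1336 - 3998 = -2662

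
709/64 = 11 + 5/64 = 11.08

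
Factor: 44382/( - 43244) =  - 39/38  =  - 2^( - 1) * 3^1 * 13^1*19^(-1) 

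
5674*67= 380158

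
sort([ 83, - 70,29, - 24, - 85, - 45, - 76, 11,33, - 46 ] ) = [ - 85,-76, - 70, - 46, - 45, - 24,11,29, 33 , 83] 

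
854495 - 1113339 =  - 258844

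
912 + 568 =1480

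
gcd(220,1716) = 44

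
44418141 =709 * 62649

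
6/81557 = 6/81557 = 0.00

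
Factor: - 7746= - 2^1*3^1*1291^1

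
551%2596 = 551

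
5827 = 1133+4694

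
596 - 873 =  - 277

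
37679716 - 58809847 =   -  21130131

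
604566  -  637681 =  - 33115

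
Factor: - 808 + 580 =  - 228 = - 2^2*3^1*19^1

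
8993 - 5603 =3390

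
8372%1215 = 1082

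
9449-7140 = 2309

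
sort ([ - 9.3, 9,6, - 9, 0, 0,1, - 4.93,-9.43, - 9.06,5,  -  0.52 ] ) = [ - 9.43,  -  9.3,- 9.06, - 9, - 4.93,- 0.52, 0,0,1, 5,  6, 9 ] 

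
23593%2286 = 733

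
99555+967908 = 1067463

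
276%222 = 54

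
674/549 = 1 + 125/549 = 1.23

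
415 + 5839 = 6254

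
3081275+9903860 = 12985135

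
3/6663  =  1/2221 = 0.00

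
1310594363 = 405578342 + 905016021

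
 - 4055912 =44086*( - 92)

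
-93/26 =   -  4 + 11/26 = - 3.58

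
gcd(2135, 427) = 427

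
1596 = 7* 228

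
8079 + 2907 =10986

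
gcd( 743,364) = 1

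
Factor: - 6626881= - 6626881^1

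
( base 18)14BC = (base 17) 186b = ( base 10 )7338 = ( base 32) 75a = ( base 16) 1CAA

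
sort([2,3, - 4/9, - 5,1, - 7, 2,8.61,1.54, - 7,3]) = [ - 7, - 7,-5, - 4/9,1,1.54, 2, 2,3,3,8.61]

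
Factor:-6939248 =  - 2^4*433703^1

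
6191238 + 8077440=14268678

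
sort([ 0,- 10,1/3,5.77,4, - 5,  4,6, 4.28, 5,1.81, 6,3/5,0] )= [ - 10,-5,0,0, 1/3, 3/5,1.81, 4,4,4.28 , 5,  5.77,  6,6]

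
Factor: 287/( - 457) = - 7^1*41^1*457^(-1) 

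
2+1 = 3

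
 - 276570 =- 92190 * 3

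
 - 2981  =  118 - 3099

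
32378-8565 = 23813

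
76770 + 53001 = 129771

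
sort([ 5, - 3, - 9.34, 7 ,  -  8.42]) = [ - 9.34, - 8.42, - 3,5, 7]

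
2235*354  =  791190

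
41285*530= 21881050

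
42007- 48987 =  - 6980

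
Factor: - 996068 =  - 2^2 * 249017^1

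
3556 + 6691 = 10247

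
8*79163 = 633304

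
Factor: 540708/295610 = 942/515  =  2^1*3^1*5^( - 1 )*103^(  -  1)* 157^1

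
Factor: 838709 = 29^1 *28921^1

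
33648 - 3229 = 30419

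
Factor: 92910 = 2^1*3^1* 5^1*19^1*163^1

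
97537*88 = 8583256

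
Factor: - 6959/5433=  - 3^(-1)*1811^( - 1 )*6959^1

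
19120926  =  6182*3093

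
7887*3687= 29079369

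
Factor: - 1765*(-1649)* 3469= 10096472465 = 5^1*17^1 * 97^1*353^1*3469^1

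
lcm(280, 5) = 280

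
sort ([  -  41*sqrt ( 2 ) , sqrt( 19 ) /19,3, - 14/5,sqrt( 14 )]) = [ - 41 * sqrt( 2),-14/5, sqrt(19)/19, 3, sqrt(14)]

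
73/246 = 73/246=0.30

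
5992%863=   814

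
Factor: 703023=3^1*234341^1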